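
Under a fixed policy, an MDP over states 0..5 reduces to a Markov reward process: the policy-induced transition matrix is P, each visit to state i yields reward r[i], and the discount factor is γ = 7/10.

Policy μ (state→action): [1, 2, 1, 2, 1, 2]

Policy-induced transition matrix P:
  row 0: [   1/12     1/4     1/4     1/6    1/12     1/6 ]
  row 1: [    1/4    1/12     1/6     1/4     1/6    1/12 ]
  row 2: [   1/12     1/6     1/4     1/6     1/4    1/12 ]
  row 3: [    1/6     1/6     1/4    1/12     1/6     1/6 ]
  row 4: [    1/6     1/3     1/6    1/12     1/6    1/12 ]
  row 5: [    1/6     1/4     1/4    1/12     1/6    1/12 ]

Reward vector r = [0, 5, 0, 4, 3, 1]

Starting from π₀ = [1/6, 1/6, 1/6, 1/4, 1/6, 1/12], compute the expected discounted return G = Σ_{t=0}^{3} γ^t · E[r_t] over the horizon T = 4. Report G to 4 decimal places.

G = 5.7909

t=0: π = [0.1667, 0.1667, 0.1667, 0.2500, 0.1667, 0.0833], E[r] = 2.4167, γ^t·E[r] = 2.416667, running G = 2.416667
t=1: π = [0.1528, 0.2014, 0.2222, 0.1389, 0.1667, 0.1181], E[r] = 2.1806, γ^t·E[r] = 1.526389, running G = 3.943056
t=2: π = [0.1522, 0.2002, 0.2193, 0.1481, 0.1725, 0.1076], E[r] = 2.2188, γ^t·E[r] = 1.087188, running G = 5.030243
t=3: π = [0.1524, 0.2004, 0.2189, 0.1477, 0.1723, 0.1084], E[r] = 2.2177, γ^t·E[r] = 0.760667, running G = 5.790910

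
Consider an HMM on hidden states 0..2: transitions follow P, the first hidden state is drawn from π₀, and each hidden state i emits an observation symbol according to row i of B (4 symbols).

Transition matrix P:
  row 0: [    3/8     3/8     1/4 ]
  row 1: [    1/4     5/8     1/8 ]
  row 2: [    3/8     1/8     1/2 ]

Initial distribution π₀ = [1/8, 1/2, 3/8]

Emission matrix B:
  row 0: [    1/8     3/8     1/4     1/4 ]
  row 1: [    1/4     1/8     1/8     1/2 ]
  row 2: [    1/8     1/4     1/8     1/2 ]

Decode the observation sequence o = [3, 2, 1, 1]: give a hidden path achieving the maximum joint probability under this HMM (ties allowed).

t=0: δ = [3.125e-02, 2.500e-01, 1.875e-01]  (obs o_0=3)
t=1: δ = [1.758e-02, 1.953e-02, 1.172e-02]  ψ = [2, 1, 2]  (obs o_1=2)
t=2: δ = [2.472e-03, 1.526e-03, 1.465e-03]  ψ = [0, 1, 2]  (obs o_2=1)
t=3: δ = [3.476e-04, 1.192e-04, 1.831e-04]  ψ = [0, 1, 2]  (obs o_3=1)
backtrack: best end state = 0; path = [2, 0, 0, 0]

path = [2, 0, 0, 0]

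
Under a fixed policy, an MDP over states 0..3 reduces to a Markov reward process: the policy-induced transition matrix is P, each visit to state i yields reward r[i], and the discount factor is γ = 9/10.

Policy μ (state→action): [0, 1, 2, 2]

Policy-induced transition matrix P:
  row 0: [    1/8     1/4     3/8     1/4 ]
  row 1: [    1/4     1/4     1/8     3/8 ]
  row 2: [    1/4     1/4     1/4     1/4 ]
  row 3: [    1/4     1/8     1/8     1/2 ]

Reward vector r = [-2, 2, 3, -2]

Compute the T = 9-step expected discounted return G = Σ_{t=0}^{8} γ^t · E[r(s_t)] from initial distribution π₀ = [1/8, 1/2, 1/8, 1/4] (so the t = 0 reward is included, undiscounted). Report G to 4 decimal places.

t=0: π = [0.1250, 0.5000, 0.1250, 0.2500], E[r] = 0.6250, γ^t·E[r] = 0.625000, running G = 0.625000
t=1: π = [0.2344, 0.2188, 0.1719, 0.3750], E[r] = -0.2656, γ^t·E[r] = -0.239063, running G = 0.385938
t=2: π = [0.2207, 0.2031, 0.2051, 0.3711], E[r] = -0.1621, γ^t·E[r] = -0.131309, running G = 0.254629
t=3: π = [0.2224, 0.2036, 0.2058, 0.3682], E[r] = -0.1565, γ^t·E[r] = -0.114084, running G = 0.140545
t=4: π = [0.2222, 0.2040, 0.2063, 0.3675], E[r] = -0.1524, γ^t·E[r] = -0.100013, running G = 0.040532
t=5: π = [0.2222, 0.2041, 0.2063, 0.3674], E[r] = -0.1520, γ^t·E[r] = -0.089780, running G = -0.049248
t=6: π = [0.2222, 0.2041, 0.2063, 0.3674], E[r] = -0.1519, γ^t·E[r] = -0.080748, running G = -0.129995
t=7: π = [0.2222, 0.2041, 0.2063, 0.3673], E[r] = -0.1519, γ^t·E[r] = -0.072668, running G = -0.202663
t=8: π = [0.2222, 0.2041, 0.2063, 0.3673], E[r] = -0.1519, γ^t·E[r] = -0.065400, running G = -0.268063

G = -0.2681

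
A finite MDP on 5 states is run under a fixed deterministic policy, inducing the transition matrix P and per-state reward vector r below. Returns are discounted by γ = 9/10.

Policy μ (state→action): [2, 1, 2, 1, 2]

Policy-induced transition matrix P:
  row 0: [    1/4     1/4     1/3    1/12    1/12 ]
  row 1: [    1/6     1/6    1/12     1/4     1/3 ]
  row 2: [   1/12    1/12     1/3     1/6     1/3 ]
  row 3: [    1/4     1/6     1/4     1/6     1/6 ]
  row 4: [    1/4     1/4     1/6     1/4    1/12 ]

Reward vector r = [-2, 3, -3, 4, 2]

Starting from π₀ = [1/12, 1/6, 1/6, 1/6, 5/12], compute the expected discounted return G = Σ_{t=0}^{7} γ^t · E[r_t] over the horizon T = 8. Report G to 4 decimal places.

G = 4.1439

t=0: π = [0.0833, 0.1667, 0.1667, 0.1667, 0.4167], E[r] = 1.3333, γ^t·E[r] = 1.333333, running G = 1.333333
t=1: π = [0.2083, 0.1944, 0.2083, 0.2083, 0.1806], E[r] = 0.7361, γ^t·E[r] = 0.662500, running G = 1.995833
t=2: π = [0.1991, 0.1817, 0.2373, 0.1806, 0.2014], E[r] = 0.5602, γ^t·E[r] = 0.453750, running G = 2.449583
t=3: π = [0.1953, 0.1803, 0.2393, 0.1820, 0.2031], E[r] = 0.5666, γ^t·E[r] = 0.413016, running G = 2.862599
t=4: π = [0.1951, 0.1799, 0.2392, 0.1823, 0.2034], E[r] = 0.5680, γ^t·E[r] = 0.372663, running G = 3.235262
t=5: π = [0.1951, 0.1799, 0.2393, 0.1824, 0.2033], E[r] = 0.5678, γ^t·E[r] = 0.335295, running G = 3.570557
t=6: π = [0.1951, 0.1799, 0.2393, 0.1823, 0.2033], E[r] = 0.5678, γ^t·E[r] = 0.301738, running G = 3.872296
t=7: π = [0.1951, 0.1799, 0.2393, 0.1823, 0.2033], E[r] = 0.5678, γ^t·E[r] = 0.271565, running G = 4.143861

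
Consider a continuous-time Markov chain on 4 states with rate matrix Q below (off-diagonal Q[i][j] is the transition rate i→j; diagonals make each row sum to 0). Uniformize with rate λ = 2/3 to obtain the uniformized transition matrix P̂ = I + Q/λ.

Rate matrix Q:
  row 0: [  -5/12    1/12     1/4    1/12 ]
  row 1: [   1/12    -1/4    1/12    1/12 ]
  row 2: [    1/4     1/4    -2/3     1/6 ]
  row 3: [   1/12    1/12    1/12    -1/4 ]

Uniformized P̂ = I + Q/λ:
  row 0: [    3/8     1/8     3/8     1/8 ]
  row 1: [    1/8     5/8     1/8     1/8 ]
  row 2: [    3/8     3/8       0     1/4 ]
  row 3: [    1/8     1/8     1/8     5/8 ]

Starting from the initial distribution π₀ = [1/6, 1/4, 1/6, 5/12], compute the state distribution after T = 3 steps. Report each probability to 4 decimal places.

t=0: π = [0.1667, 0.2500, 0.1667, 0.4167]
t=1: π = [0.2083, 0.2917, 0.1458, 0.3542]
t=2: π = [0.2135, 0.3073, 0.1589, 0.3203]
t=3: π = [0.2181, 0.3184, 0.1585, 0.3050]

π = [0.2181, 0.3184, 0.1585, 0.3050]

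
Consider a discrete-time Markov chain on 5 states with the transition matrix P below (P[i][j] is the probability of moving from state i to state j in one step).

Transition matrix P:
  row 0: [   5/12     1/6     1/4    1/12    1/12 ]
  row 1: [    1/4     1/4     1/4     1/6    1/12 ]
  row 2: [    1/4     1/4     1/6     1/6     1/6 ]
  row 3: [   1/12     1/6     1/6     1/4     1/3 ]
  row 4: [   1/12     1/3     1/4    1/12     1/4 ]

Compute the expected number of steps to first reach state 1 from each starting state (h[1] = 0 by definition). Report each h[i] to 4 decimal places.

h = [4.7264, 0.0000, 4.2718, 4.4883, 3.7811]

First-step conditioning: h[1] = 0; for i ≠ 1, h[i] = 1 + Σ_k P[i][k]·h[k].
  h[0] = 1 + 5/12·h[0] + 1/4·h[2] + 1/12·h[3] + 1/12·h[4]
  h[2] = 1 + 1/4·h[0] + 1/6·h[2] + 1/6·h[3] + 1/6·h[4]
  h[3] = 1 + 1/12·h[0] + 1/6·h[2] + 1/4·h[3] + 1/3·h[4]
  h[4] = 1 + 1/12·h[0] + 1/4·h[2] + 1/12·h[3] + 1/4·h[4]
Solving the 4×4 linear system over states ≠ 1 gives exactly h = [7860/1663, 0, 7104/1663, 7464/1663, 6288/1663] (h[1] = 0 is the target).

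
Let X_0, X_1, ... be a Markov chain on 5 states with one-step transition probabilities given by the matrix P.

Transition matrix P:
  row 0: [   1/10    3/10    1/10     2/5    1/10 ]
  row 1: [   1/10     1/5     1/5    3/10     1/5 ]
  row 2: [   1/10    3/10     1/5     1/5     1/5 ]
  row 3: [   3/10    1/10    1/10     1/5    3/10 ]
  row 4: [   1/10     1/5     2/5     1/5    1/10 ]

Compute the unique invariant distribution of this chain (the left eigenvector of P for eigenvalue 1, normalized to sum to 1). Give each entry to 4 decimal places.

π = [0.1502, 0.2097, 0.1981, 0.2510, 0.1910]

Balance equations π_j = Σ_i π_i·P[i][j]:
  π_0 = 1/10·π_0 + 1/10·π_1 + 1/10·π_2 + 3/10·π_3 + 1/10·π_4
  π_1 = 3/10·π_0 + 1/5·π_1 + 3/10·π_2 + 1/10·π_3 + 1/5·π_4
  π_2 = 1/10·π_0 + 1/5·π_1 + 1/5·π_2 + 1/10·π_3 + 2/5·π_4
  π_3 = 2/5·π_0 + 3/10·π_1 + 1/5·π_2 + 1/5·π_3 + 1/5·π_4
  normalize: π_0 + π_1 + π_2 + π_3 + π_4 = 1
Solving the linear system gives exactly π = [593/3948, 69/329, 391/1974, 991/3948, 377/1974].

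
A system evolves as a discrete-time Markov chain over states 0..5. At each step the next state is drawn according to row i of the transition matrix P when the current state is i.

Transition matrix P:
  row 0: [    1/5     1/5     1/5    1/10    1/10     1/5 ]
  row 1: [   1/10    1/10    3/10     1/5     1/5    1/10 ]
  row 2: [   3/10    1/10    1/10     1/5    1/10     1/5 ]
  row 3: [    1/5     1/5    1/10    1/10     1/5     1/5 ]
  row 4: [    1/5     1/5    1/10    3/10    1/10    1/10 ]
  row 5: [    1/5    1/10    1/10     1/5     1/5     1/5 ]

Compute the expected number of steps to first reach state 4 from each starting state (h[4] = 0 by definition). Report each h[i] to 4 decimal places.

h = [6.7340, 6.1219, 6.7285, 6.0612, 0.0000, 6.0551]

First-step conditioning: h[4] = 0; for i ≠ 4, h[i] = 1 + Σ_k P[i][k]·h[k].
  h[0] = 1 + 1/5·h[0] + 1/5·h[1] + 1/5·h[2] + 1/10·h[3] + 1/5·h[5]
  h[1] = 1 + 1/10·h[0] + 1/10·h[1] + 3/10·h[2] + 1/5·h[3] + 1/10·h[5]
  h[2] = 1 + 3/10·h[0] + 1/10·h[1] + 1/10·h[2] + 1/5·h[3] + 1/5·h[5]
  h[3] = 1 + 1/5·h[0] + 1/5·h[1] + 1/10·h[2] + 1/10·h[3] + 1/5·h[5]
  h[5] = 1 + 1/5·h[0] + 1/10·h[1] + 1/10·h[2] + 1/5·h[3] + 1/5·h[5]
Solving the 5×5 linear system over states ≠ 4 gives exactly h = [2000/297, 36970/6039, 121900/18117, 109810/18117, 0, 109700/18117] (h[4] = 0 is the target).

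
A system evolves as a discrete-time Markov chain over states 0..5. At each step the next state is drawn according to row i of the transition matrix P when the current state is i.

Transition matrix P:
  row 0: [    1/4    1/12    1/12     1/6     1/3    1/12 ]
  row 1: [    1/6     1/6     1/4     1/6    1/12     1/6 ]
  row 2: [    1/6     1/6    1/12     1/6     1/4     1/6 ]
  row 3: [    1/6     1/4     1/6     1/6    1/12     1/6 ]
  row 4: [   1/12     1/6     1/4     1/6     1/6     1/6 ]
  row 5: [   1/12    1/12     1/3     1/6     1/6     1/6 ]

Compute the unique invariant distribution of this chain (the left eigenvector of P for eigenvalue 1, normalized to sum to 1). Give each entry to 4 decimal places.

π = [0.1514, 0.1551, 0.1918, 0.1667, 0.1811, 0.1541]

Balance equations π_j = Σ_i π_i·P[i][j]:
  π_0 = 1/4·π_0 + 1/6·π_1 + 1/6·π_2 + 1/6·π_3 + 1/12·π_4 + 1/12·π_5
  π_1 = 1/12·π_0 + 1/6·π_1 + 1/6·π_2 + 1/4·π_3 + 1/6·π_4 + 1/12·π_5
  π_2 = 1/12·π_0 + 1/4·π_1 + 1/12·π_2 + 1/6·π_3 + 1/4·π_4 + 1/3·π_5
  π_3 = 1/6·π_0 + 1/6·π_1 + 1/6·π_2 + 1/6·π_3 + 1/6·π_4 + 1/6·π_5
  π_4 = 1/3·π_0 + 1/12·π_1 + 1/4·π_2 + 1/12·π_3 + 1/6·π_4 + 1/6·π_5
  normalize: π_0 + π_1 + π_2 + π_3 + π_4 + π_5 = 1
Solving the linear system gives exactly π = [1560/10307, 436/2811, 3953/20614, 1/6, 11197/61842, 9527/61842].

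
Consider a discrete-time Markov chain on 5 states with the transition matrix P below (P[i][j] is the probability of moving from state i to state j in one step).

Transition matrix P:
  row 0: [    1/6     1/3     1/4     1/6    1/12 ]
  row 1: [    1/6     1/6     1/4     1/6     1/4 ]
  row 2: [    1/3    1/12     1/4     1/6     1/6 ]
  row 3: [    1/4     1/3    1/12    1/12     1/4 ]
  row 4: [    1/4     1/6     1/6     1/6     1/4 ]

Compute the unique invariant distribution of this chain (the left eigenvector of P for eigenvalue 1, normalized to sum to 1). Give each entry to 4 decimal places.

Balance equations π_j = Σ_i π_i·P[i][j]:
  π_0 = 1/6·π_0 + 1/6·π_1 + 1/3·π_2 + 1/4·π_3 + 1/4·π_4
  π_1 = 1/3·π_0 + 1/6·π_1 + 1/12·π_2 + 1/3·π_3 + 1/6·π_4
  π_2 = 1/4·π_0 + 1/4·π_1 + 1/4·π_2 + 1/12·π_3 + 1/6·π_4
  π_3 = 1/6·π_0 + 1/6·π_1 + 1/6·π_2 + 1/12·π_3 + 1/6·π_4
  normalize: π_0 + π_1 + π_2 + π_3 + π_4 = 1
Solving the linear system gives exactly π = [5199/22568, 4815/22568, 2349/11284, 2/13, 548/2821].

π = [0.2304, 0.2134, 0.2082, 0.1538, 0.1943]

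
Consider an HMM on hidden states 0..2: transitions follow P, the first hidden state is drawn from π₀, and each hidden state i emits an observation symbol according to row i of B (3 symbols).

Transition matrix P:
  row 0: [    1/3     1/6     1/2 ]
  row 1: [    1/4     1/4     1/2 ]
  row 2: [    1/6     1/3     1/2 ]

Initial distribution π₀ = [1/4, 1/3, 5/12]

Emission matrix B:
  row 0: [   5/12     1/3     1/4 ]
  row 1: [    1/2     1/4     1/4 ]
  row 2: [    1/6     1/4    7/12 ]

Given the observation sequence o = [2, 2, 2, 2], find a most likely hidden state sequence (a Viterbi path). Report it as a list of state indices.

t=0: δ = [6.250e-02, 8.333e-02, 2.431e-01]  (obs o_0=2)
t=1: δ = [1.013e-02, 2.025e-02, 7.089e-02]  ψ = [2, 2, 2]  (obs o_1=2)
t=2: δ = [2.954e-03, 5.908e-03, 2.068e-02]  ψ = [2, 2, 2]  (obs o_2=2)
t=3: δ = [8.615e-04, 1.723e-03, 6.031e-03]  ψ = [2, 2, 2]  (obs o_3=2)
backtrack: best end state = 2; path = [2, 2, 2, 2]

path = [2, 2, 2, 2]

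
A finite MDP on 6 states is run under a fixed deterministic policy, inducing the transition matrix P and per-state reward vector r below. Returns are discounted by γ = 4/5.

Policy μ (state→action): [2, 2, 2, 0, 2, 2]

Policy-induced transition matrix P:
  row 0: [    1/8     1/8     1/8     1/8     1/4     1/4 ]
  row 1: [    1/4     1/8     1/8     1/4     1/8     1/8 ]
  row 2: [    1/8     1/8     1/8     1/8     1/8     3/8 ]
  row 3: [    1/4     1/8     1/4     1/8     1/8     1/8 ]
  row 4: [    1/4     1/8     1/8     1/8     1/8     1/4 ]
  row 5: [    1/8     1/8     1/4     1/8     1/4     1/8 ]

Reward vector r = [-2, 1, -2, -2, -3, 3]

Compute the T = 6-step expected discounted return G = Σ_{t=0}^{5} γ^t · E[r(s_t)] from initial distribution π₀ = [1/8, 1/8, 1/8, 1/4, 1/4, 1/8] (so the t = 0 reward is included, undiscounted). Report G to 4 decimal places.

G = -3.2607

t=0: π = [0.1250, 0.1250, 0.1250, 0.2500, 0.2500, 0.1250], E[r] = -1.2500, γ^t·E[r] = -1.250000, running G = -1.250000
t=1: π = [0.2031, 0.1250, 0.1719, 0.1406, 0.1563, 0.2031], E[r] = -0.7656, γ^t·E[r] = -0.612500, running G = -1.862500
t=2: π = [0.1777, 0.1250, 0.1680, 0.1406, 0.1758, 0.2129], E[r] = -0.7363, γ^t·E[r] = -0.471250, running G = -2.333750
t=3: π = [0.1802, 0.1250, 0.1692, 0.1406, 0.1738, 0.2112], E[r] = -0.7429, γ^t·E[r] = -0.380375, running G = -2.714125
t=4: π = [0.1799, 0.1250, 0.1690, 0.1406, 0.1739, 0.2115], E[r] = -0.7412, γ^t·E[r] = -0.303588, running G = -3.017713
t=5: π = [0.1799, 0.1250, 0.1690, 0.1406, 0.1739, 0.2115], E[r] = -0.7416, γ^t·E[r] = -0.242994, running G = -3.260706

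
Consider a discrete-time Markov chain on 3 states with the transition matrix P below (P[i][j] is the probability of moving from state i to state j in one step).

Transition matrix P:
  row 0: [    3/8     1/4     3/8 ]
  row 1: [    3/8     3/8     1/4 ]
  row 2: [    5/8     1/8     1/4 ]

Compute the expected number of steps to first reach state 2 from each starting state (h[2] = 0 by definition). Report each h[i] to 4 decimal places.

First-step conditioning: h[2] = 0; for i ≠ 2, h[i] = 1 + Σ_k P[i][k]·h[k].
  h[0] = 1 + 3/8·h[0] + 1/4·h[1]
  h[1] = 1 + 3/8·h[0] + 3/8·h[1]
Solving the 2×2 linear system over states ≠ 2 gives exactly h = [56/19, 64/19, 0] (h[2] = 0 is the target).

h = [2.9474, 3.3684, 0.0000]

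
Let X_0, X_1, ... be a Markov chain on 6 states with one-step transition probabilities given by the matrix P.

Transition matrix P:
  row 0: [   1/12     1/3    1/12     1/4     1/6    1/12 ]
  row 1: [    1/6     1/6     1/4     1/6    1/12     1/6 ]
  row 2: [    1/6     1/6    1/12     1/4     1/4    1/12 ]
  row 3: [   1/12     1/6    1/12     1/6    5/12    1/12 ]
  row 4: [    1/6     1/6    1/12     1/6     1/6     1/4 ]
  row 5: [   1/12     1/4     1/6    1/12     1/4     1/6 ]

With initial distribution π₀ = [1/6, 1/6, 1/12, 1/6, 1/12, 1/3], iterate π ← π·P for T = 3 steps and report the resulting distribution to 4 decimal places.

π = [0.1283, 0.2014, 0.1288, 0.1761, 0.2179, 0.1476]

t=0: π = [0.1667, 0.1667, 0.0833, 0.1667, 0.0833, 0.3333]
t=1: π = [0.1111, 0.2222, 0.1389, 0.1597, 0.2292, 0.1389]
t=2: π = [0.1325, 0.1968, 0.1319, 0.1759, 0.2112, 0.1516]
t=3: π = [0.1283, 0.2014, 0.1288, 0.1761, 0.2179, 0.1476]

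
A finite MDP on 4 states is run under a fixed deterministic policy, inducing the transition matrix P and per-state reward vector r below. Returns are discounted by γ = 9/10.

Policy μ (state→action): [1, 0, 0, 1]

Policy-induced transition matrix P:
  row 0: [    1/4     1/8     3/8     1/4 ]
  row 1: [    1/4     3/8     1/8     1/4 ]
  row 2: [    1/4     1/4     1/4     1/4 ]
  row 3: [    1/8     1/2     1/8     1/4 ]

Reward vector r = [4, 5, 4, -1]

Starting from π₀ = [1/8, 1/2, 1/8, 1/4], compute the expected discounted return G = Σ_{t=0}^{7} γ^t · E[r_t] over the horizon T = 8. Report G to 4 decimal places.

t=0: π = [0.1250, 0.5000, 0.1250, 0.2500], E[r] = 3.2500, γ^t·E[r] = 3.250000, running G = 3.250000
t=1: π = [0.2188, 0.3594, 0.1719, 0.2500], E[r] = 3.1094, γ^t·E[r] = 2.798438, running G = 6.048438
t=2: π = [0.2188, 0.3301, 0.2012, 0.2500], E[r] = 3.0801, γ^t·E[r] = 2.494863, running G = 8.543301
t=3: π = [0.2188, 0.3264, 0.2048, 0.2500], E[r] = 3.0764, γ^t·E[r] = 2.242707, running G = 10.786008
t=4: π = [0.2188, 0.3260, 0.2053, 0.2500], E[r] = 3.0760, γ^t·E[r] = 2.018136, running G = 12.804144
t=5: π = [0.2188, 0.3259, 0.2053, 0.2500], E[r] = 3.0759, γ^t·E[r] = 1.816289, running G = 14.620433
t=6: π = [0.2188, 0.3259, 0.2054, 0.2500], E[r] = 3.0759, γ^t·E[r] = 1.634656, running G = 16.255089
t=7: π = [0.2188, 0.3259, 0.2054, 0.2500], E[r] = 3.0759, γ^t·E[r] = 1.471190, running G = 17.726279

G = 17.7263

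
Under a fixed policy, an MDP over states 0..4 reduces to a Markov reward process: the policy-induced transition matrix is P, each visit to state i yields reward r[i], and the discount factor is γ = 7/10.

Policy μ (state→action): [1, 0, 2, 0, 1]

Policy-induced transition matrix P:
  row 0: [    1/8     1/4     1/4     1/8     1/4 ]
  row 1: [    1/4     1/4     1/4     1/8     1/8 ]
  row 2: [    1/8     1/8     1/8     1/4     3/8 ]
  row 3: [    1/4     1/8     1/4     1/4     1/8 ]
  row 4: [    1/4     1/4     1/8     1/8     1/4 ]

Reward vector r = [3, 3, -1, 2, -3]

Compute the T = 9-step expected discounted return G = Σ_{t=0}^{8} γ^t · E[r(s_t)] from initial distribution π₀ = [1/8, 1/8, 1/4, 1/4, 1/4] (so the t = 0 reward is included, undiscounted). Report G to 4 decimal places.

G = 1.7230

t=0: π = [0.1250, 0.1250, 0.2500, 0.2500, 0.2500], E[r] = 0.2500, γ^t·E[r] = 0.250000, running G = 0.250000
t=1: π = [0.2031, 0.1875, 0.1875, 0.1875, 0.2344], E[r] = 0.6563, γ^t·E[r] = 0.459375, running G = 0.709375
t=2: π = [0.2012, 0.2031, 0.1973, 0.1719, 0.2266], E[r] = 0.6797, γ^t·E[r] = 0.333047, running G = 1.042422
t=3: π = [0.2002, 0.2039, 0.1970, 0.1711, 0.2278], E[r] = 0.6741, γ^t·E[r] = 0.231207, running G = 1.273629
t=4: π = [0.2003, 0.2040, 0.1969, 0.1710, 0.2278], E[r] = 0.6749, γ^t·E[r] = 0.162035, running G = 1.435664
t=5: π = [0.2003, 0.2040, 0.1969, 0.1710, 0.2277], E[r] = 0.6749, γ^t·E[r] = 0.113432, running G = 1.549096
t=6: π = [0.2003, 0.2040, 0.1969, 0.1710, 0.2277], E[r] = 0.6749, γ^t·E[r] = 0.079401, running G = 1.628498
t=7: π = [0.2003, 0.2040, 0.1969, 0.1710, 0.2277], E[r] = 0.6749, γ^t·E[r] = 0.055581, running G = 1.684079
t=8: π = [0.2003, 0.2040, 0.1969, 0.1710, 0.2277], E[r] = 0.6749, γ^t·E[r] = 0.038907, running G = 1.722986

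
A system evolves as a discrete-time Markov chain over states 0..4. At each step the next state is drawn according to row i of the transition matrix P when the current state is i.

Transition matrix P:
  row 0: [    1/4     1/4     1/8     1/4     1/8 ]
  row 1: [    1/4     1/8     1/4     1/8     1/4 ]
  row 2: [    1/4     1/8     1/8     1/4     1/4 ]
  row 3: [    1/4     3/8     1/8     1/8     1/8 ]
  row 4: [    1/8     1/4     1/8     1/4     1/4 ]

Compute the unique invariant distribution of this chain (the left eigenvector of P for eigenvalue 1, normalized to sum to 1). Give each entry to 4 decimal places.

π = [0.2253, 0.2271, 0.1534, 0.1970, 0.1972]

Balance equations π_j = Σ_i π_i·P[i][j]:
  π_0 = 1/4·π_0 + 1/4·π_1 + 1/4·π_2 + 1/4·π_3 + 1/8·π_4
  π_1 = 1/4·π_0 + 1/8·π_1 + 1/8·π_2 + 3/8·π_3 + 1/4·π_4
  π_2 = 1/8·π_0 + 1/4·π_1 + 1/8·π_2 + 1/8·π_3 + 1/8·π_4
  π_3 = 1/4·π_0 + 1/8·π_1 + 1/4·π_2 + 1/8·π_3 + 1/4·π_4
  normalize: π_0 + π_1 + π_2 + π_3 + π_4 = 1
Solving the linear system gives exactly π = [1049/4655, 151/665, 102/665, 131/665, 918/4655].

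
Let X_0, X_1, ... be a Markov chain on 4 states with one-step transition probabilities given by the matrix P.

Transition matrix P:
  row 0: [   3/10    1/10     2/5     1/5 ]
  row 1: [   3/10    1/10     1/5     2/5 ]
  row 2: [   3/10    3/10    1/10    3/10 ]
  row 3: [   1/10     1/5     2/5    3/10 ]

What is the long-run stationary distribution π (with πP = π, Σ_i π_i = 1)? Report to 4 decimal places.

π = [0.2411, 0.1853, 0.2792, 0.2944]

Balance equations π_j = Σ_i π_i·P[i][j]:
  π_0 = 3/10·π_0 + 3/10·π_1 + 3/10·π_2 + 1/10·π_3
  π_1 = 1/10·π_0 + 1/10·π_1 + 3/10·π_2 + 1/5·π_3
  π_2 = 2/5·π_0 + 1/5·π_1 + 1/10·π_2 + 2/5·π_3
  normalize: π_0 + π_1 + π_2 + π_3 = 1
Solving the linear system gives exactly π = [95/394, 73/394, 55/197, 58/197].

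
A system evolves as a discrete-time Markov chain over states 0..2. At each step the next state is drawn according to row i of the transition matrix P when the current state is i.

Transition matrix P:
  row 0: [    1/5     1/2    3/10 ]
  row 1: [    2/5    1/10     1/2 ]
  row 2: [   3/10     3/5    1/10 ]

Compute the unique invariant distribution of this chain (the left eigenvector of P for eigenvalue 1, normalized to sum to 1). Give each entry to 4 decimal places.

Balance equations π_j = Σ_i π_i·P[i][j]:
  π_0 = 1/5·π_0 + 2/5·π_1 + 3/10·π_2
  π_1 = 1/2·π_0 + 1/10·π_1 + 3/5·π_2
  normalize: π_0 + π_1 + π_2 = 1
Solving the linear system gives exactly π = [51/166, 63/166, 26/83].

π = [0.3072, 0.3795, 0.3133]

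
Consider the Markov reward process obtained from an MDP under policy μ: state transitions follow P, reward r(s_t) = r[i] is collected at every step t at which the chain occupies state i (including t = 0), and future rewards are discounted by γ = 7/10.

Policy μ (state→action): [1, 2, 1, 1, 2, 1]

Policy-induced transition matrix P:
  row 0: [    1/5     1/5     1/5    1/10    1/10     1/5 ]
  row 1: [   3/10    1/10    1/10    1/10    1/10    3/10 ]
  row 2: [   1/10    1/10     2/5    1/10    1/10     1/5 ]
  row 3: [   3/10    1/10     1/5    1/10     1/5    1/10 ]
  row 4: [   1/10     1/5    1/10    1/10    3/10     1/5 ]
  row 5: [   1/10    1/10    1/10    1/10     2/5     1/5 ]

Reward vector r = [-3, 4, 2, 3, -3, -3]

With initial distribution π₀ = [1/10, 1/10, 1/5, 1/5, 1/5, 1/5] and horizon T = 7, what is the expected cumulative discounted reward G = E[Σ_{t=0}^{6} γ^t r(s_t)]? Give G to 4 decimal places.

G = -1.1882

t=0: π = [0.1000, 0.1000, 0.2000, 0.2000, 0.2000, 0.2000], E[r] = -0.1000, γ^t·E[r] = -0.100000, running G = -0.100000
t=1: π = [0.1700, 0.1300, 0.1900, 0.1000, 0.2200, 0.1900], E[r] = -0.5400, γ^t·E[r] = -0.378000, running G = -0.478000
t=2: π = [0.1630, 0.1390, 0.1840, 0.1000, 0.2110, 0.2030], E[r] = -0.5070, γ^t·E[r] = -0.248430, running G = -0.726430
t=3: π = [0.1641, 0.1374, 0.1815, 0.1000, 0.2131, 0.2039], E[r] = -0.5307, γ^t·E[r] = -0.182030, running G = -0.908460
t=4: π = [0.1639, 0.1377, 0.1809, 0.1000, 0.2138, 0.2037], E[r] = -0.5317, γ^t·E[r] = -0.127652, running G = -1.036112
t=5: π = [0.1639, 0.1378, 0.1806, 0.1000, 0.2139, 0.2038], E[r] = -0.5324, γ^t·E[r] = -0.089479, running G = -1.125590
t=6: π = [0.1639, 0.1378, 0.1806, 0.1000, 0.2139, 0.2038], E[r] = -0.5326, γ^t·E[r] = -0.062659, running G = -1.188249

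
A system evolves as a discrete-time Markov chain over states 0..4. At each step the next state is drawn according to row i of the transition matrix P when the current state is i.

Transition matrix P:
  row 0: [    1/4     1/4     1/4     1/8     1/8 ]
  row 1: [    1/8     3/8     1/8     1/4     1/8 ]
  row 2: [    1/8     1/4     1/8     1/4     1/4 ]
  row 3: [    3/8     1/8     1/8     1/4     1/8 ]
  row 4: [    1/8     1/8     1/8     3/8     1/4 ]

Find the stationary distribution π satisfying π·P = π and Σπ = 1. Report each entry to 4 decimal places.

Balance equations π_j = Σ_i π_i·P[i][j]:
  π_0 = 1/4·π_0 + 1/8·π_1 + 1/8·π_2 + 3/8·π_3 + 1/8·π_4
  π_1 = 1/4·π_0 + 3/8·π_1 + 1/4·π_2 + 1/8·π_3 + 1/8·π_4
  π_2 = 1/4·π_0 + 1/8·π_1 + 1/8·π_2 + 1/8·π_3 + 1/8·π_4
  π_3 = 1/8·π_0 + 1/4·π_1 + 1/4·π_2 + 1/4·π_3 + 3/8·π_4
  normalize: π_0 + π_1 + π_2 + π_3 + π_4 = 1
Solving the linear system gives exactly π = [115/541, 123/541, 82/541, 132/541, 89/541].

π = [0.2126, 0.2274, 0.1516, 0.2440, 0.1645]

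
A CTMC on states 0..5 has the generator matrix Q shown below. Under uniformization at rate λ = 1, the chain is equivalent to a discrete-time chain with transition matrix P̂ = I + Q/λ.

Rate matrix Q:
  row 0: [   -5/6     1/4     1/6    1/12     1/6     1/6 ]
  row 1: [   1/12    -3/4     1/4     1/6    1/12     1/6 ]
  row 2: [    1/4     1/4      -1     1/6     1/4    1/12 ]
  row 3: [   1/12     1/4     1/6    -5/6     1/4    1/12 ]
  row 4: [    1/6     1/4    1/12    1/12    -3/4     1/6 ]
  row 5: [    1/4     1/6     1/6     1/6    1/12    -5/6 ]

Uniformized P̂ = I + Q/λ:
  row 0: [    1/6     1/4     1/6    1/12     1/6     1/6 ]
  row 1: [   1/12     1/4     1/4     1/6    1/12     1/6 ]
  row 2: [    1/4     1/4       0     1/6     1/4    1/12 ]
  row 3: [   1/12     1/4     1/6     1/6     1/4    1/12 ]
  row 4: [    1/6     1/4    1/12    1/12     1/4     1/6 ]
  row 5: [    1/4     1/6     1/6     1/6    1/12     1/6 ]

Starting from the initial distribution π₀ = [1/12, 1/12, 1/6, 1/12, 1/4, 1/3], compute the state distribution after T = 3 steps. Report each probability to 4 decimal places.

t=0: π = [0.0833, 0.0833, 0.1667, 0.0833, 0.2500, 0.3333]
t=1: π = [0.1944, 0.2222, 0.1250, 0.1389, 0.1736, 0.1458]
t=2: π = [0.1591, 0.2378, 0.1499, 0.1360, 0.1725, 0.1447]
t=3: π = [0.1601, 0.2379, 0.1471, 0.1390, 0.1730, 0.1428]

π = [0.1601, 0.2379, 0.1471, 0.1390, 0.1730, 0.1428]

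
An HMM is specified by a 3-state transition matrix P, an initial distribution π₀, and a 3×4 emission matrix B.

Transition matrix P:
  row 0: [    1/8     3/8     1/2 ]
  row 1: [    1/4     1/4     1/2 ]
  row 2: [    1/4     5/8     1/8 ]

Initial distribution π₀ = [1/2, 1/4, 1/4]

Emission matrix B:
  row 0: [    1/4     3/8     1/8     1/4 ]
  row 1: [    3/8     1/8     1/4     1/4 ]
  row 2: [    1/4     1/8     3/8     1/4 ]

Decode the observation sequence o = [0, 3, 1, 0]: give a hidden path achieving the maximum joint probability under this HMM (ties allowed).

t=0: δ = [1.250e-01, 9.375e-02, 6.250e-02]  (obs o_0=0)
t=1: δ = [5.859e-03, 1.172e-02, 1.562e-02]  ψ = [1, 0, 0]  (obs o_1=3)
t=2: δ = [1.465e-03, 1.221e-03, 7.324e-04]  ψ = [2, 2, 1]  (obs o_2=1)
t=3: δ = [7.629e-05, 2.060e-04, 1.831e-04]  ψ = [1, 0, 0]  (obs o_3=0)
backtrack: best end state = 1; path = [0, 2, 0, 1]

path = [0, 2, 0, 1]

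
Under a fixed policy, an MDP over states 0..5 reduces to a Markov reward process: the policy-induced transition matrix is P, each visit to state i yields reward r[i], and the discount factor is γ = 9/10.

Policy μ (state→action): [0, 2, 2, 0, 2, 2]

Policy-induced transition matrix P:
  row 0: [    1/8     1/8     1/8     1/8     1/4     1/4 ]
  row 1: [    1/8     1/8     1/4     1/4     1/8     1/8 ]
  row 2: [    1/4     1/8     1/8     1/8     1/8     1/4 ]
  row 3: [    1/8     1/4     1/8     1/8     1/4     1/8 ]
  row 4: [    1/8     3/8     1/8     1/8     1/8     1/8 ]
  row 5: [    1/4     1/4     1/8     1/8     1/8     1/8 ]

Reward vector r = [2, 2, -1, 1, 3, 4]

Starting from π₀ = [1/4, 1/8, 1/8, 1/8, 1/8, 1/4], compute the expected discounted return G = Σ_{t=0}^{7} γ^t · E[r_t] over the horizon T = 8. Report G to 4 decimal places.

G = 11.0571

t=0: π = [0.2500, 0.1250, 0.1250, 0.1250, 0.1250, 0.2500], E[r] = 2.1250, γ^t·E[r] = 2.125000, running G = 2.125000
t=1: π = [0.1719, 0.2031, 0.1406, 0.1406, 0.1719, 0.1719], E[r] = 1.9531, γ^t·E[r] = 1.757813, running G = 3.882813
t=2: π = [0.1641, 0.2070, 0.1504, 0.1504, 0.1641, 0.1641], E[r] = 1.8906, γ^t·E[r] = 1.531406, running G = 5.414219
t=3: π = [0.1643, 0.2053, 0.1509, 0.1509, 0.1643, 0.1643], E[r] = 1.8894, γ^t·E[r] = 1.377376, running G = 6.791594
t=4: π = [0.1644, 0.2055, 0.1507, 0.1507, 0.1644, 0.1644], E[r] = 1.8905, γ^t·E[r] = 1.240379, running G = 8.031973
t=5: π = [0.1644, 0.2055, 0.1507, 0.1507, 0.1644, 0.1644], E[r] = 1.8904, γ^t·E[r] = 1.116269, running G = 9.148242
t=6: π = [0.1644, 0.2055, 0.1507, 0.1507, 0.1644, 0.1644], E[r] = 1.8904, γ^t·E[r] = 1.004641, running G = 10.152883
t=7: π = [0.1644, 0.2055, 0.1507, 0.1507, 0.1644, 0.1644], E[r] = 1.8904, γ^t·E[r] = 0.904178, running G = 11.057061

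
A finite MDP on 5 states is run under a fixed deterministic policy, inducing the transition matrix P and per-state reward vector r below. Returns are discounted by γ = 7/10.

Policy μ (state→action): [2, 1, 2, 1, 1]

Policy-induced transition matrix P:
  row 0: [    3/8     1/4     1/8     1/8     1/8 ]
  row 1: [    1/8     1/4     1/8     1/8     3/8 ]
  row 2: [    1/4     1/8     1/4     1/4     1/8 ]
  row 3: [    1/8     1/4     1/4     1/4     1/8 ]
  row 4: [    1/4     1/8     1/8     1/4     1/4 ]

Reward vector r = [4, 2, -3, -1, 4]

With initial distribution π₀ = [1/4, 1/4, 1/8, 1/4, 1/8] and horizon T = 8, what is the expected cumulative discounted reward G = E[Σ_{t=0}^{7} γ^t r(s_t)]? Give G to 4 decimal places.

G = 4.4179

t=0: π = [0.2500, 0.2500, 0.1250, 0.2500, 0.1250], E[r] = 1.3750, γ^t·E[r] = 1.375000, running G = 1.375000
t=1: π = [0.2188, 0.2188, 0.1719, 0.1875, 0.2031], E[r] = 1.4219, γ^t·E[r] = 0.995313, running G = 2.370313
t=2: π = [0.2266, 0.2031, 0.1699, 0.1953, 0.2051], E[r] = 1.4277, γ^t·E[r] = 0.699590, running G = 3.069902
t=3: π = [0.2285, 0.2031, 0.1707, 0.1963, 0.2014], E[r] = 1.4177, γ^t·E[r] = 0.486280, running G = 3.556182
t=4: π = [0.2286, 0.2035, 0.1709, 0.1960, 0.2010], E[r] = 1.4167, γ^t·E[r] = 0.340154, running G = 3.896336
t=5: π = [0.2286, 0.2035, 0.1709, 0.1960, 0.2010], E[r] = 1.4170, γ^t·E[r] = 0.238153, running G = 4.134489
t=6: π = [0.2286, 0.2035, 0.1709, 0.1960, 0.2010], E[r] = 1.4171, γ^t·E[r] = 0.166717, running G = 4.301206
t=7: π = [0.2286, 0.2035, 0.1709, 0.1960, 0.2010], E[r] = 1.4171, γ^t·E[r] = 0.116703, running G = 4.417909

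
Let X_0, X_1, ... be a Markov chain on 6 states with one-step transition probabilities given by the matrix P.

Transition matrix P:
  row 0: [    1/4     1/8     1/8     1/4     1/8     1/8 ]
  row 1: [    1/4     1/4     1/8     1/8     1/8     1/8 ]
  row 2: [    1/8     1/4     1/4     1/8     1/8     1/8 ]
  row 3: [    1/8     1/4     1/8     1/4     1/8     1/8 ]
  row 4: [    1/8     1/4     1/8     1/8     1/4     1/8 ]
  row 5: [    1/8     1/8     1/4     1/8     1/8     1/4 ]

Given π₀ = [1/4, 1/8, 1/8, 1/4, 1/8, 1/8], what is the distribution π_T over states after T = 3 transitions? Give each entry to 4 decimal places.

π = [0.1729, 0.2107, 0.1631, 0.1677, 0.1428, 0.1428]

t=0: π = [0.2500, 0.1250, 0.1250, 0.2500, 0.1250, 0.1250]
t=1: π = [0.1719, 0.2031, 0.1563, 0.1875, 0.1406, 0.1406]
t=2: π = [0.1719, 0.2109, 0.1621, 0.1699, 0.1426, 0.1426]
t=3: π = [0.1729, 0.2107, 0.1631, 0.1677, 0.1428, 0.1428]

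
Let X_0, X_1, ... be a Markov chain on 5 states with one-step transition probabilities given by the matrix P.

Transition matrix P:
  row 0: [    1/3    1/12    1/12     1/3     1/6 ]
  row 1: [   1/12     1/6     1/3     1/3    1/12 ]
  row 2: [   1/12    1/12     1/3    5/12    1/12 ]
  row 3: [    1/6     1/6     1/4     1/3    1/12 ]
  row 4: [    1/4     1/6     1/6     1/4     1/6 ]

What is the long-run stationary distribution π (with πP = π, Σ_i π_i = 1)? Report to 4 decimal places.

Balance equations π_j = Σ_i π_i·P[i][j]:
  π_0 = 1/3·π_0 + 1/12·π_1 + 1/12·π_2 + 1/6·π_3 + 1/4·π_4
  π_1 = 1/12·π_0 + 1/6·π_1 + 1/12·π_2 + 1/6·π_3 + 1/6·π_4
  π_2 = 1/12·π_0 + 1/3·π_1 + 1/3·π_2 + 1/4·π_3 + 1/6·π_4
  π_3 = 1/3·π_0 + 1/3·π_1 + 5/12·π_2 + 1/3·π_3 + 1/4·π_4
  normalize: π_0 + π_1 + π_2 + π_3 + π_4 = 1
Solving the linear system gives exactly π = [349/2016, 19/144, 491/2016, 695/2016, 215/2016].

π = [0.1731, 0.1319, 0.2436, 0.3447, 0.1066]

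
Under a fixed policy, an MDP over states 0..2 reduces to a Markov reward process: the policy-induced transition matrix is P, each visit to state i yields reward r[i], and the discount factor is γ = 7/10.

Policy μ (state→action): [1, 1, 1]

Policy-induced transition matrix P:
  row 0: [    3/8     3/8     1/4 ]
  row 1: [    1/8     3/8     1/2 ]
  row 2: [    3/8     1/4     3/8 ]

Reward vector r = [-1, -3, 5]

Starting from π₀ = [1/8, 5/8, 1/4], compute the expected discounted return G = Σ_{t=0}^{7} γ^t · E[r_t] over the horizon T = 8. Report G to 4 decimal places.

G = 0.8406

t=0: π = [0.1250, 0.6250, 0.2500], E[r] = -0.7500, γ^t·E[r] = -0.750000, running G = -0.750000
t=1: π = [0.2188, 0.3438, 0.4375], E[r] = 0.9375, γ^t·E[r] = 0.656250, running G = -0.093750
t=2: π = [0.2891, 0.3203, 0.3906], E[r] = 0.7031, γ^t·E[r] = 0.344531, running G = 0.250781
t=3: π = [0.2949, 0.3262, 0.3789], E[r] = 0.6211, γ^t·E[r] = 0.213035, running G = 0.463816
t=4: π = [0.2935, 0.3276, 0.3789], E[r] = 0.6182, γ^t·E[r] = 0.148421, running G = 0.612238
t=5: π = [0.2931, 0.3276, 0.3793], E[r] = 0.6204, γ^t·E[r] = 0.104264, running G = 0.716502
t=6: π = [0.2931, 0.3276, 0.3793], E[r] = 0.6207, γ^t·E[r] = 0.073028, running G = 0.789530
t=7: π = [0.2931, 0.3276, 0.3793], E[r] = 0.6207, γ^t·E[r] = 0.051118, running G = 0.840647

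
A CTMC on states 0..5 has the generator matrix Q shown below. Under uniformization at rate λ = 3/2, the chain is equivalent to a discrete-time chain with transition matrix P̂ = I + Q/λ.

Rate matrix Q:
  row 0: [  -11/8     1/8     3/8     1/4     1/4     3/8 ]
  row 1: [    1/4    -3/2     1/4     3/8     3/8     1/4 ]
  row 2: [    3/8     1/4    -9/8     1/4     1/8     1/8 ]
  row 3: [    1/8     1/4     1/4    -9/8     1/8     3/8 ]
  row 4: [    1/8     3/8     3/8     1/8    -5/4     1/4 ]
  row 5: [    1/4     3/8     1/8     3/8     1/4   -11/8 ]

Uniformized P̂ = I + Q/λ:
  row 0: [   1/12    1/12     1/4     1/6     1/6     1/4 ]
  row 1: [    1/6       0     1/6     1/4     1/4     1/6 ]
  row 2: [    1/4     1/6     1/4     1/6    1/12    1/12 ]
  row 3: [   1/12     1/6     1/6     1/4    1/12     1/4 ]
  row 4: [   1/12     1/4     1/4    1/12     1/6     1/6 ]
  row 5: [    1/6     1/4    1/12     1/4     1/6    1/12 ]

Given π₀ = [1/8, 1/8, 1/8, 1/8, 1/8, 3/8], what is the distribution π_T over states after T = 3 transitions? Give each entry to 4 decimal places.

π = [0.1423, 0.1568, 0.1926, 0.1973, 0.1466, 0.1644]

t=0: π = [0.1250, 0.1250, 0.1250, 0.1250, 0.1250, 0.3750]
t=1: π = [0.1458, 0.1771, 0.1667, 0.2083, 0.1563, 0.1458]
t=2: π = [0.1380, 0.1502, 0.1936, 0.1979, 0.1502, 0.1701]
t=3: π = [0.1423, 0.1568, 0.1926, 0.1973, 0.1466, 0.1644]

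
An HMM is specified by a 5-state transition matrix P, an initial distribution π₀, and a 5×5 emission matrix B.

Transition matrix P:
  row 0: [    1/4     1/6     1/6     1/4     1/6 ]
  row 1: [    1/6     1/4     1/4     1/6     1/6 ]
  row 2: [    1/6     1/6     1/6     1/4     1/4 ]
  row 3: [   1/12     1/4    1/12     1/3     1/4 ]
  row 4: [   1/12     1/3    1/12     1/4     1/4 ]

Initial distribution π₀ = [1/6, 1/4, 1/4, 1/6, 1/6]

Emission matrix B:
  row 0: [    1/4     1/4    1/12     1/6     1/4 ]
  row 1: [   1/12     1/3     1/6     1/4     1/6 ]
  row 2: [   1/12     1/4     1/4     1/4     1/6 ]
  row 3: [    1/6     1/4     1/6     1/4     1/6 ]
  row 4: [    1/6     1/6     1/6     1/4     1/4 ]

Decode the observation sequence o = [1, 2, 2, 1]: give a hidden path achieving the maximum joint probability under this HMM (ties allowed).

path = [1, 2, 4, 1]

t=0: δ = [4.167e-02, 8.333e-02, 6.250e-02, 4.167e-02, 2.778e-02]  (obs o_0=1)
t=1: δ = [1.157e-03, 3.472e-03, 5.208e-03, 2.604e-03, 2.604e-03]  ψ = [1, 1, 1, 2, 2]  (obs o_1=2)
t=2: δ = [7.234e-05, 1.447e-04, 2.170e-04, 2.170e-04, 2.170e-04]  ψ = [2, 1, 1, 2, 2]  (obs o_2=2)
t=3: δ = [9.042e-06, 2.411e-05, 9.042e-06, 1.808e-05, 9.042e-06]  ψ = [2, 4, 1, 3, 2]  (obs o_3=1)
backtrack: best end state = 1; path = [1, 2, 4, 1]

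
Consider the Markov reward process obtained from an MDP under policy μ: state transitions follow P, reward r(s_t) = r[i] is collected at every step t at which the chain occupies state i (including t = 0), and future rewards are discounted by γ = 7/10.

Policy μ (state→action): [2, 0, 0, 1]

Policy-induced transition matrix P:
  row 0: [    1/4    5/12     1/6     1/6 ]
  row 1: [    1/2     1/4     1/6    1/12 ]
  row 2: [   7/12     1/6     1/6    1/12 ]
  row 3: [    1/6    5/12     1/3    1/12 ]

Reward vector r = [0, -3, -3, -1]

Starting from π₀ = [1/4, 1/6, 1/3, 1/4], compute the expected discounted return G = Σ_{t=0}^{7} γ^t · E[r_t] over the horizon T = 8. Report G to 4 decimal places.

t=0: π = [0.2500, 0.1667, 0.3333, 0.2500], E[r] = -1.7500, γ^t·E[r] = -1.750000, running G = -1.750000
t=1: π = [0.3819, 0.3056, 0.2083, 0.1042], E[r] = -1.6458, γ^t·E[r] = -1.152083, running G = -2.902083
t=2: π = [0.3872, 0.3137, 0.1840, 0.1152], E[r] = -1.6082, γ^t·E[r] = -0.788027, running G = -3.690110
t=3: π = [0.3802, 0.3184, 0.1859, 0.1156], E[r] = -1.6283, γ^t·E[r] = -0.558516, running G = -4.248626
t=4: π = [0.3819, 0.3171, 0.1859, 0.1150], E[r] = -1.6242, γ^t·E[r] = -0.389976, running G = -4.638603
t=5: π = [0.3817, 0.3173, 0.1858, 0.1152], E[r] = -1.6246, γ^t·E[r] = -0.273055, running G = -4.911657
t=6: π = [0.3817, 0.3173, 0.1859, 0.1151], E[r] = -1.6247, γ^t·E[r] = -0.191142, running G = -5.102799
t=7: π = [0.3817, 0.3173, 0.1859, 0.1151], E[r] = -1.6247, γ^t·E[r] = -0.133797, running G = -5.236596

G = -5.2366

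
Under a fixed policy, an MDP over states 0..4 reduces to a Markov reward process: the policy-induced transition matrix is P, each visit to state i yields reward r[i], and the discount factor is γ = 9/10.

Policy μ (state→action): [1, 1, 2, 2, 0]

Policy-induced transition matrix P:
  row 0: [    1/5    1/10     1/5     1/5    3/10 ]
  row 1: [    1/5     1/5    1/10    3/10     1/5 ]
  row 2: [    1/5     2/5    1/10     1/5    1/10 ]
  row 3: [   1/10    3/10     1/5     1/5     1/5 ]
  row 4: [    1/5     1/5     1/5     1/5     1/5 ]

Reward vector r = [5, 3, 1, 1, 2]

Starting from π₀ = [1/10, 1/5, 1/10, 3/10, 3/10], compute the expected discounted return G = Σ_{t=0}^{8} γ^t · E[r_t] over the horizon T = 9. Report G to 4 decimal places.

t=0: π = [0.1000, 0.2000, 0.1000, 0.3000, 0.3000], E[r] = 2.1000, γ^t·E[r] = 2.100000, running G = 2.100000
t=1: π = [0.1700, 0.2400, 0.1700, 0.2200, 0.2000], E[r] = 2.3600, γ^t·E[r] = 2.124000, running G = 4.224000
t=2: π = [0.1780, 0.2390, 0.1590, 0.2240, 0.2000], E[r] = 2.3900, γ^t·E[r] = 1.935900, running G = 6.159900
t=3: π = [0.1776, 0.2364, 0.1602, 0.2239, 0.2019], E[r] = 2.3851, γ^t·E[r] = 1.738738, running G = 7.898638
t=4: π = [0.1776, 0.2367, 0.1603, 0.2236, 0.2017], E[r] = 2.3855, γ^t·E[r] = 1.565140, running G = 9.463778
t=5: π = [0.1776, 0.2367, 0.1603, 0.2237, 0.2017], E[r] = 2.3856, γ^t·E[r] = 1.408681, running G = 10.872458
t=6: π = [0.1776, 0.2367, 0.1603, 0.2237, 0.2017], E[r] = 2.3856, γ^t·E[r] = 1.267802, running G = 12.140260
t=7: π = [0.1776, 0.2367, 0.1603, 0.2237, 0.2017], E[r] = 2.3856, γ^t·E[r] = 1.141022, running G = 13.281282
t=8: π = [0.1776, 0.2367, 0.1603, 0.2237, 0.2017], E[r] = 2.3856, γ^t·E[r] = 1.026920, running G = 14.308202

G = 14.3082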